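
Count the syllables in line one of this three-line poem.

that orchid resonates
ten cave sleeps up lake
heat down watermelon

Line one: that (1), orchid (2), resonates (3) → 6

6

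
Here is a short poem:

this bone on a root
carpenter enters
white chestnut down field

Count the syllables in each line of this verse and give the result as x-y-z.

Line 1: this (1), bone (1), on (1), a (1), root (1) → 5
Line 2: carpenter (3), enters (2) → 5
Line 3: white (1), chestnut (2), down (1), field (1) → 5

5-5-5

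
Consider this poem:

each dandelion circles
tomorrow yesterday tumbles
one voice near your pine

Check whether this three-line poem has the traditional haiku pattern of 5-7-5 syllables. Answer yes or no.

Line 1: "each dandelion circles": 1+4+2 = 7 (expected 5)
Line 2: "tomorrow yesterday tumbles": 3+3+2 = 8 (expected 7)
Line 3: "one voice near your pine": 1+1+1+1+1 = 5 ✓

No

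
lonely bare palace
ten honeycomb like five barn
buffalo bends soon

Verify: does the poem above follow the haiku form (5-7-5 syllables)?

Yes

Line 1: "lonely bare palace": 2+1+2 = 5 ✓
Line 2: "ten honeycomb like five barn": 1+3+1+1+1 = 7 ✓
Line 3: "buffalo bends soon": 3+1+1 = 5 ✓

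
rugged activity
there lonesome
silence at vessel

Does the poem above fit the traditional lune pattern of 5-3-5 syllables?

Line 1: rugged (2), activity (4) → 6 (expected 5)
Line 2: there (1), lonesome (2) → 3 ✓
Line 3: silence (2), at (1), vessel (2) → 5 ✓

No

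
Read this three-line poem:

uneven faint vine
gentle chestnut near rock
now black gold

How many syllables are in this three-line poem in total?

Line 1: uneven (3), faint (1), vine (1) → 5
Line 2: gentle (2), chestnut (2), near (1), rock (1) → 6
Line 3: now (1), black (1), gold (1) → 3
Total: 5 + 6 + 3 = 14

14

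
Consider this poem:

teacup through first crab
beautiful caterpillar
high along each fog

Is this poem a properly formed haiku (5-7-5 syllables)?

Yes

Line 1: "teacup through first crab": 2+1+1+1 = 5 ✓
Line 2: "beautiful caterpillar": 3+4 = 7 ✓
Line 3: "high along each fog": 1+2+1+1 = 5 ✓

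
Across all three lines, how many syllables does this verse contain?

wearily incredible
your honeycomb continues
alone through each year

19

Line 1: wearily(3) + incredible(4) = 7
Line 2: your(1) + honeycomb(3) + continues(3) = 7
Line 3: alone(2) + through(1) + each(1) + year(1) = 5
Total: 7 + 7 + 5 = 19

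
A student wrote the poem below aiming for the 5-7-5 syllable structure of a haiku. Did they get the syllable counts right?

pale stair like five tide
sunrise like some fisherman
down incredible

Yes

Line 1: pale (1), stair (1), like (1), five (1), tide (1) → 5 ✓
Line 2: sunrise (2), like (1), some (1), fisherman (3) → 7 ✓
Line 3: down (1), incredible (4) → 5 ✓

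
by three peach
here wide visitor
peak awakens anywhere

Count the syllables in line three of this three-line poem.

7

Line three: peak (1), awakens (3), anywhere (3) → 7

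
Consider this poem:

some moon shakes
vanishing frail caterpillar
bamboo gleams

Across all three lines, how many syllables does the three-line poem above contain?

14

Line 1: some (1), moon (1), shakes (1) → 3
Line 2: vanishing (3), frail (1), caterpillar (4) → 8
Line 3: bamboo (2), gleams (1) → 3
Total: 3 + 8 + 3 = 14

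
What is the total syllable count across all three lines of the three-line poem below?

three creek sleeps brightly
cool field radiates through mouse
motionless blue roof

Line 1: three(1) + creek(1) + sleeps(1) + brightly(2) = 5
Line 2: cool(1) + field(1) + radiates(3) + through(1) + mouse(1) = 7
Line 3: motionless(3) + blue(1) + roof(1) = 5
Total: 5 + 7 + 5 = 17

17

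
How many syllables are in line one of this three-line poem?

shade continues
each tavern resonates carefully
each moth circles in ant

Line one: shade (1), continues (3) → 4

4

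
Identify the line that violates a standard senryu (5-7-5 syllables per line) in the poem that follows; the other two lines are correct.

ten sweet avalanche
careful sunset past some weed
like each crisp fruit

Line 1: ten(1) + sweet(1) + avalanche(3) = 5 ✓
Line 2: careful(2) + sunset(2) + past(1) + some(1) + weed(1) = 7 ✓
Line 3: like(1) + each(1) + crisp(1) + fruit(1) = 4 (expected 5)

Line 3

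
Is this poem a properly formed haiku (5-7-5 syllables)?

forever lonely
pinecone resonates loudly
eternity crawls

Line 1: forever (3), lonely (2) → 5 ✓
Line 2: pinecone (2), resonates (3), loudly (2) → 7 ✓
Line 3: eternity (4), crawls (1) → 5 ✓

Yes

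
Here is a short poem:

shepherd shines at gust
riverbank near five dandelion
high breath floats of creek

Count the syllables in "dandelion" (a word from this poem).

4

"dandelion" has 4 syllables.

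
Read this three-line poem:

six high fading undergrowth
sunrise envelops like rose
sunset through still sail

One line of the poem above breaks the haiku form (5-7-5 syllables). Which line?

The first line

Line 1: six (1), high (1), fading (2), undergrowth (3) → 7 (expected 5)
Line 2: sunrise (2), envelops (3), like (1), rose (1) → 7 ✓
Line 3: sunset (2), through (1), still (1), sail (1) → 5 ✓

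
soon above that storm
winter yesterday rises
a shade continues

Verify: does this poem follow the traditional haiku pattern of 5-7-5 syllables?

Line 1: "soon above that storm": 1+2+1+1 = 5 ✓
Line 2: "winter yesterday rises": 2+3+2 = 7 ✓
Line 3: "a shade continues": 1+1+3 = 5 ✓

Yes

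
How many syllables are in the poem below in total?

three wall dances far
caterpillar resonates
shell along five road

Line 1: three (1), wall (1), dances (2), far (1) → 5
Line 2: caterpillar (4), resonates (3) → 7
Line 3: shell (1), along (2), five (1), road (1) → 5
Total: 5 + 7 + 5 = 17

17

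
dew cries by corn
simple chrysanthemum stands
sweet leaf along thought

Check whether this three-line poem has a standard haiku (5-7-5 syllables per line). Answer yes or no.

Line 1: dew(1) + cries(1) + by(1) + corn(1) = 4 (expected 5)
Line 2: simple(2) + chrysanthemum(4) + stands(1) = 7 ✓
Line 3: sweet(1) + leaf(1) + along(2) + thought(1) = 5 ✓

No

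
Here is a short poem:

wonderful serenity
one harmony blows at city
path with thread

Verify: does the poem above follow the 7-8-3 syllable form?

Yes

Line 1: wonderful (3), serenity (4) → 7 ✓
Line 2: one (1), harmony (3), blows (1), at (1), city (2) → 8 ✓
Line 3: path (1), with (1), thread (1) → 3 ✓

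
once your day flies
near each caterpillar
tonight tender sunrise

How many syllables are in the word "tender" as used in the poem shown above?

2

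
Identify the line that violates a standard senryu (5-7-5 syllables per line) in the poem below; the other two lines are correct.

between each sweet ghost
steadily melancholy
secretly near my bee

The third line

Line 1: "between each sweet ghost": 2+1+1+1 = 5 ✓
Line 2: "steadily melancholy": 3+4 = 7 ✓
Line 3: "secretly near my bee": 3+1+1+1 = 6 (expected 5)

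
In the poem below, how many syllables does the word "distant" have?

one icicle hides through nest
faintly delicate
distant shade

2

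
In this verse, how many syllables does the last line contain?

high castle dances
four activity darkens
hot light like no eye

5

The last line: hot (1), light (1), like (1), no (1), eye (1) → 5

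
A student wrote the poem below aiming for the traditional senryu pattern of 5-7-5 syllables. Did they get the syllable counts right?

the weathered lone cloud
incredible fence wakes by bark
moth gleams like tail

No

Line 1: the(1) + weathered(2) + lone(1) + cloud(1) = 5 ✓
Line 2: incredible(4) + fence(1) + wakes(1) + by(1) + bark(1) = 8 (expected 7)
Line 3: moth(1) + gleams(1) + like(1) + tail(1) = 4 (expected 5)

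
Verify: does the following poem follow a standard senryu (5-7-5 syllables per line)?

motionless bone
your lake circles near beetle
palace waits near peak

No

Line 1: motionless(3) + bone(1) = 4 (expected 5)
Line 2: your(1) + lake(1) + circles(2) + near(1) + beetle(2) = 7 ✓
Line 3: palace(2) + waits(1) + near(1) + peak(1) = 5 ✓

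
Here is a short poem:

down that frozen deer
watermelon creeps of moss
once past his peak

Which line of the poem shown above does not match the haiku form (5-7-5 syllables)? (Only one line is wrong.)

Line 1: down(1) + that(1) + frozen(2) + deer(1) = 5 ✓
Line 2: watermelon(4) + creeps(1) + of(1) + moss(1) = 7 ✓
Line 3: once(1) + past(1) + his(1) + peak(1) = 4 (expected 5)

Line 3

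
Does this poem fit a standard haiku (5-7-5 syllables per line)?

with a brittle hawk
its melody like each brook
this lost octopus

Yes

Line 1: with (1), a (1), brittle (2), hawk (1) → 5 ✓
Line 2: its (1), melody (3), like (1), each (1), brook (1) → 7 ✓
Line 3: this (1), lost (1), octopus (3) → 5 ✓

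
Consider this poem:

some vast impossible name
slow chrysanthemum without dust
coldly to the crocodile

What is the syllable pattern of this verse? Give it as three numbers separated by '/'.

7/8/7

Line 1: some (1), vast (1), impossible (4), name (1) → 7
Line 2: slow (1), chrysanthemum (4), without (2), dust (1) → 8
Line 3: coldly (2), to (1), the (1), crocodile (3) → 7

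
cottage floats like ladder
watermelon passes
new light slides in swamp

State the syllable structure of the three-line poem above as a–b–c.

Line 1: cottage (2), floats (1), like (1), ladder (2) → 6
Line 2: watermelon (4), passes (2) → 6
Line 3: new (1), light (1), slides (1), in (1), swamp (1) → 5

6–6–5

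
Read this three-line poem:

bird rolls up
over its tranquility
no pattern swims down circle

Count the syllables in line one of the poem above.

3

Line one: bird(1) + rolls(1) + up(1) = 3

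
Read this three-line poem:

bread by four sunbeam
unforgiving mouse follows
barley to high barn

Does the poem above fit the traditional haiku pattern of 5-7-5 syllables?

Yes

Line 1: bread (1), by (1), four (1), sunbeam (2) → 5 ✓
Line 2: unforgiving (4), mouse (1), follows (2) → 7 ✓
Line 3: barley (2), to (1), high (1), barn (1) → 5 ✓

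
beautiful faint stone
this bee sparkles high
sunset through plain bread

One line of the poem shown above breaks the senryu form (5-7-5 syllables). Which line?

Line 2

Line 1: beautiful (3), faint (1), stone (1) → 5 ✓
Line 2: this (1), bee (1), sparkles (2), high (1) → 5 (expected 7)
Line 3: sunset (2), through (1), plain (1), bread (1) → 5 ✓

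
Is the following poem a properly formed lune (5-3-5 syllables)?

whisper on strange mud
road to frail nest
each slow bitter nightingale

Line 1: whisper(2) + on(1) + strange(1) + mud(1) = 5 ✓
Line 2: road(1) + to(1) + frail(1) + nest(1) = 4 (expected 3)
Line 3: each(1) + slow(1) + bitter(2) + nightingale(3) = 7 (expected 5)

No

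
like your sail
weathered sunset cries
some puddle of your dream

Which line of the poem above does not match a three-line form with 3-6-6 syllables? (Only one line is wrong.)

Line 2

Line 1: "like your sail": 1+1+1 = 3 ✓
Line 2: "weathered sunset cries": 2+2+1 = 5 (expected 6)
Line 3: "some puddle of your dream": 1+2+1+1+1 = 6 ✓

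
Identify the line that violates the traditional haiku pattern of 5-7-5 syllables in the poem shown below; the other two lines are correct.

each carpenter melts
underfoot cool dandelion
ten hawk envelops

The second line

Line 1: each(1) + carpenter(3) + melts(1) = 5 ✓
Line 2: underfoot(3) + cool(1) + dandelion(4) = 8 (expected 7)
Line 3: ten(1) + hawk(1) + envelops(3) = 5 ✓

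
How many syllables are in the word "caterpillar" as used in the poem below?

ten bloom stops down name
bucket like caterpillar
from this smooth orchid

4

"caterpillar" has 4 syllables.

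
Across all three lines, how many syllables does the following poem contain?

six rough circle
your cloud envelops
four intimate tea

Line 1: six (1), rough (1), circle (2) → 4
Line 2: your (1), cloud (1), envelops (3) → 5
Line 3: four (1), intimate (3), tea (1) → 5
Total: 4 + 5 + 5 = 14

14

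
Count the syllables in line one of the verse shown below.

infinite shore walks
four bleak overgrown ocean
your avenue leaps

5

Line one: infinite(3) + shore(1) + walks(1) = 5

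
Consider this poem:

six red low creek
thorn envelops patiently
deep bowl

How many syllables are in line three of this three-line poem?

2

Line three: "deep bowl": 1+1 = 2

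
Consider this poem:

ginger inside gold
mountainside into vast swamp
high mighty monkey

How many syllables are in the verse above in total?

Line 1: ginger (2), inside (2), gold (1) → 5
Line 2: mountainside (3), into (2), vast (1), swamp (1) → 7
Line 3: high (1), mighty (2), monkey (2) → 5
Total: 5 + 7 + 5 = 17

17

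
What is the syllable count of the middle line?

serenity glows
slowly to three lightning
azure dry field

The middle line: "slowly to three lightning": 2+1+1+2 = 6

6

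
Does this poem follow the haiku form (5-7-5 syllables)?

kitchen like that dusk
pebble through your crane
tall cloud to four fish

No

Line 1: "kitchen like that dusk": 2+1+1+1 = 5 ✓
Line 2: "pebble through your crane": 2+1+1+1 = 5 (expected 7)
Line 3: "tall cloud to four fish": 1+1+1+1+1 = 5 ✓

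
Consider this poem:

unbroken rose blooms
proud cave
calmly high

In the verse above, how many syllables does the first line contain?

The first line: unbroken(3) + rose(1) + blooms(1) = 5

5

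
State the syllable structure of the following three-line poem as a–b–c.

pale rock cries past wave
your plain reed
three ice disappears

Line 1: pale(1) + rock(1) + cries(1) + past(1) + wave(1) = 5
Line 2: your(1) + plain(1) + reed(1) = 3
Line 3: three(1) + ice(1) + disappears(3) = 5

5–3–5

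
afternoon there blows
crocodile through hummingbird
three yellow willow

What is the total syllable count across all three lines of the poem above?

17

Line 1: "afternoon there blows": 3+1+1 = 5
Line 2: "crocodile through hummingbird": 3+1+3 = 7
Line 3: "three yellow willow": 1+2+2 = 5
Total: 5 + 7 + 5 = 17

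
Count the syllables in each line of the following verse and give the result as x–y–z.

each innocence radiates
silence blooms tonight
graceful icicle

7–5–5

Line 1: each (1), innocence (3), radiates (3) → 7
Line 2: silence (2), blooms (1), tonight (2) → 5
Line 3: graceful (2), icicle (3) → 5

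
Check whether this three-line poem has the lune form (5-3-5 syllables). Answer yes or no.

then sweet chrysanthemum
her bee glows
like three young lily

No

Line 1: then (1), sweet (1), chrysanthemum (4) → 6 (expected 5)
Line 2: her (1), bee (1), glows (1) → 3 ✓
Line 3: like (1), three (1), young (1), lily (2) → 5 ✓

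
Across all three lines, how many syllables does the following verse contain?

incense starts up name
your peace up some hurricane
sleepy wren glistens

Line 1: incense (2), starts (1), up (1), name (1) → 5
Line 2: your (1), peace (1), up (1), some (1), hurricane (3) → 7
Line 3: sleepy (2), wren (1), glistens (2) → 5
Total: 5 + 7 + 5 = 17

17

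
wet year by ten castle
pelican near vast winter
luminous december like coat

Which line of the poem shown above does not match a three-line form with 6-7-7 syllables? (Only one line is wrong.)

Line 1: "wet year by ten castle": 1+1+1+1+2 = 6 ✓
Line 2: "pelican near vast winter": 3+1+1+2 = 7 ✓
Line 3: "luminous december like coat": 3+3+1+1 = 8 (expected 7)

The third line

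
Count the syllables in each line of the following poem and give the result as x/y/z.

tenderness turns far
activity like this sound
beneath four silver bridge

Line 1: tenderness(3) + turns(1) + far(1) = 5
Line 2: activity(4) + like(1) + this(1) + sound(1) = 7
Line 3: beneath(2) + four(1) + silver(2) + bridge(1) = 6

5/7/6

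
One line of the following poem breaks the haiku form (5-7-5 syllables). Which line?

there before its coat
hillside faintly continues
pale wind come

Line 1: "there before its coat": 1+2+1+1 = 5 ✓
Line 2: "hillside faintly continues": 2+2+3 = 7 ✓
Line 3: "pale wind come": 1+1+1 = 3 (expected 5)

The third line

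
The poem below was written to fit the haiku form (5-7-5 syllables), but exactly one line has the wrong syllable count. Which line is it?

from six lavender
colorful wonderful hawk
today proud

Line 3

Line 1: from(1) + six(1) + lavender(3) = 5 ✓
Line 2: colorful(3) + wonderful(3) + hawk(1) = 7 ✓
Line 3: today(2) + proud(1) = 3 (expected 5)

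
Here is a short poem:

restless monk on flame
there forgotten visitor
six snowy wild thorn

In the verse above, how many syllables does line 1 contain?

5

Line 1: restless (2), monk (1), on (1), flame (1) → 5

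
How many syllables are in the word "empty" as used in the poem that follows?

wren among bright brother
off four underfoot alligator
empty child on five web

2

"empty" has 2 syllables.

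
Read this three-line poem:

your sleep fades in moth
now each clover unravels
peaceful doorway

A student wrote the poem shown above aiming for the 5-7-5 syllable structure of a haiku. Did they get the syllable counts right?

Line 1: "your sleep fades in moth": 1+1+1+1+1 = 5 ✓
Line 2: "now each clover unravels": 1+1+2+3 = 7 ✓
Line 3: "peaceful doorway": 2+2 = 4 (expected 5)

No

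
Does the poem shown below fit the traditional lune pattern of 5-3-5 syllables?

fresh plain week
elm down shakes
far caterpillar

No

Line 1: fresh (1), plain (1), week (1) → 3 (expected 5)
Line 2: elm (1), down (1), shakes (1) → 3 ✓
Line 3: far (1), caterpillar (4) → 5 ✓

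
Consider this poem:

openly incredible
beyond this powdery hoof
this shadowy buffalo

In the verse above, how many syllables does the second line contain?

7

The second line: beyond(2) + this(1) + powdery(3) + hoof(1) = 7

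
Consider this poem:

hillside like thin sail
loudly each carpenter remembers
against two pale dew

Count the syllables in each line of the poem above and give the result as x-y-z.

Line 1: hillside (2), like (1), thin (1), sail (1) → 5
Line 2: loudly (2), each (1), carpenter (3), remembers (3) → 9
Line 3: against (2), two (1), pale (1), dew (1) → 5

5-9-5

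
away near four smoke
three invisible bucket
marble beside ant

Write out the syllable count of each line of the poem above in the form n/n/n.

5/7/5

Line 1: away(2) + near(1) + four(1) + smoke(1) = 5
Line 2: three(1) + invisible(4) + bucket(2) = 7
Line 3: marble(2) + beside(2) + ant(1) = 5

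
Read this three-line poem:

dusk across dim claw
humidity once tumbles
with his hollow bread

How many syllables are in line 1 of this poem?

5

Line 1: dusk (1), across (2), dim (1), claw (1) → 5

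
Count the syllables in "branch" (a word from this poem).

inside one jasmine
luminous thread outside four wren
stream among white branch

1

"branch" has 1 syllable.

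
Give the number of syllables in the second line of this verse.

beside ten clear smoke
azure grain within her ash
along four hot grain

7

The second line: "azure grain within her ash": 2+1+2+1+1 = 7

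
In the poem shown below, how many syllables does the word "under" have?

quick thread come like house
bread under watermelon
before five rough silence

"under" has 2 syllables.

2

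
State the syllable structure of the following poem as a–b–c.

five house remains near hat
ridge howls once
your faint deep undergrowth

6–3–6

Line 1: five(1) + house(1) + remains(2) + near(1) + hat(1) = 6
Line 2: ridge(1) + howls(1) + once(1) = 3
Line 3: your(1) + faint(1) + deep(1) + undergrowth(3) = 6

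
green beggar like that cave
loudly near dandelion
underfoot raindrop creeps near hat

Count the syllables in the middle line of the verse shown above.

The middle line: "loudly near dandelion": 2+1+4 = 7

7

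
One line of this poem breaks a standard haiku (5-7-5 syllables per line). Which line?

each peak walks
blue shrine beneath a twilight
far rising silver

Line 1: each(1) + peak(1) + walks(1) = 3 (expected 5)
Line 2: blue(1) + shrine(1) + beneath(2) + a(1) + twilight(2) = 7 ✓
Line 3: far(1) + rising(2) + silver(2) = 5 ✓

Line 1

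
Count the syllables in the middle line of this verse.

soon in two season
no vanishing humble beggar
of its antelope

The middle line: no (1), vanishing (3), humble (2), beggar (2) → 8

8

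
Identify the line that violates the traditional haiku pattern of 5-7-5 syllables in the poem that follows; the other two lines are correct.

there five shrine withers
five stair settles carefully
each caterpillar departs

The third line

Line 1: "there five shrine withers": 1+1+1+2 = 5 ✓
Line 2: "five stair settles carefully": 1+1+2+3 = 7 ✓
Line 3: "each caterpillar departs": 1+4+2 = 7 (expected 5)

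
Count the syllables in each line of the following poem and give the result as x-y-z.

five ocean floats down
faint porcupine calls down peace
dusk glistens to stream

5-7-5

Line 1: five(1) + ocean(2) + floats(1) + down(1) = 5
Line 2: faint(1) + porcupine(3) + calls(1) + down(1) + peace(1) = 7
Line 3: dusk(1) + glistens(2) + to(1) + stream(1) = 5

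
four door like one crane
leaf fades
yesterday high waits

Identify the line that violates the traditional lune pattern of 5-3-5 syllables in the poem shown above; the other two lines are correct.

Line 2

Line 1: "four door like one crane": 1+1+1+1+1 = 5 ✓
Line 2: "leaf fades": 1+1 = 2 (expected 3)
Line 3: "yesterday high waits": 3+1+1 = 5 ✓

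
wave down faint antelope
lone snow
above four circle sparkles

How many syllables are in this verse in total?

15

Line 1: "wave down faint antelope": 1+1+1+3 = 6
Line 2: "lone snow": 1+1 = 2
Line 3: "above four circle sparkles": 2+1+2+2 = 7
Total: 6 + 2 + 7 = 15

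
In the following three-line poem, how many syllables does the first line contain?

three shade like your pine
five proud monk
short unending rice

The first line: "three shade like your pine": 1+1+1+1+1 = 5

5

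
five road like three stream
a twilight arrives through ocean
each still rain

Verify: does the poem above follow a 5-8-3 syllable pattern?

Yes

Line 1: "five road like three stream": 1+1+1+1+1 = 5 ✓
Line 2: "a twilight arrives through ocean": 1+2+2+1+2 = 8 ✓
Line 3: "each still rain": 1+1+1 = 3 ✓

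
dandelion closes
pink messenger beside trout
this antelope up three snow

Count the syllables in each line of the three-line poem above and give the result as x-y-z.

6-7-7

Line 1: "dandelion closes": 4+2 = 6
Line 2: "pink messenger beside trout": 1+3+2+1 = 7
Line 3: "this antelope up three snow": 1+3+1+1+1 = 7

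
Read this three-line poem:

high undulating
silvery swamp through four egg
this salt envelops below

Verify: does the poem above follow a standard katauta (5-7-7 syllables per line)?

Yes

Line 1: "high undulating": 1+4 = 5 ✓
Line 2: "silvery swamp through four egg": 3+1+1+1+1 = 7 ✓
Line 3: "this salt envelops below": 1+1+3+2 = 7 ✓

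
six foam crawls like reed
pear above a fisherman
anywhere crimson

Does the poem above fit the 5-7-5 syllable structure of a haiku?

Line 1: "six foam crawls like reed": 1+1+1+1+1 = 5 ✓
Line 2: "pear above a fisherman": 1+2+1+3 = 7 ✓
Line 3: "anywhere crimson": 3+2 = 5 ✓

Yes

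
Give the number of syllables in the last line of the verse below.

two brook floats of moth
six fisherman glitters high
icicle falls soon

5

The last line: icicle (3), falls (1), soon (1) → 5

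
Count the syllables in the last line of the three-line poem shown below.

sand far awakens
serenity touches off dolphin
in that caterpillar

The last line: in(1) + that(1) + caterpillar(4) = 6

6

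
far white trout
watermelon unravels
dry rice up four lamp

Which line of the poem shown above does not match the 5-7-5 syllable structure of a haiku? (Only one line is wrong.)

The first line

Line 1: far (1), white (1), trout (1) → 3 (expected 5)
Line 2: watermelon (4), unravels (3) → 7 ✓
Line 3: dry (1), rice (1), up (1), four (1), lamp (1) → 5 ✓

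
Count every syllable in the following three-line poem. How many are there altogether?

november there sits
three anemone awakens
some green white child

17

Line 1: "november there sits": 3+1+1 = 5
Line 2: "three anemone awakens": 1+4+3 = 8
Line 3: "some green white child": 1+1+1+1 = 4
Total: 5 + 8 + 4 = 17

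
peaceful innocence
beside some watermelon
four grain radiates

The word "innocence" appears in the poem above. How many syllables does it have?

3

"innocence" has 3 syllables.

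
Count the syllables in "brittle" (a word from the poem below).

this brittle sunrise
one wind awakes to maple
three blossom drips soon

"brittle" has 2 syllables.

2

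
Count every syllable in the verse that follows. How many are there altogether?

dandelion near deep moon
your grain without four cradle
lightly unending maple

Line 1: dandelion (4), near (1), deep (1), moon (1) → 7
Line 2: your (1), grain (1), without (2), four (1), cradle (2) → 7
Line 3: lightly (2), unending (3), maple (2) → 7
Total: 7 + 7 + 7 = 21

21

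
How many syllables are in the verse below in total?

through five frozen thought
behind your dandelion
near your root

15

Line 1: "through five frozen thought": 1+1+2+1 = 5
Line 2: "behind your dandelion": 2+1+4 = 7
Line 3: "near your root": 1+1+1 = 3
Total: 5 + 7 + 3 = 15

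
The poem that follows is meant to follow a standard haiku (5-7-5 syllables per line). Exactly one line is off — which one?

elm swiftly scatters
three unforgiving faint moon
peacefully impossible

Line 1: elm(1) + swiftly(2) + scatters(2) = 5 ✓
Line 2: three(1) + unforgiving(4) + faint(1) + moon(1) = 7 ✓
Line 3: peacefully(3) + impossible(4) = 7 (expected 5)

The third line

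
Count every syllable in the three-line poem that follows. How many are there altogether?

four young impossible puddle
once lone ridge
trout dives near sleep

15

Line 1: four (1), young (1), impossible (4), puddle (2) → 8
Line 2: once (1), lone (1), ridge (1) → 3
Line 3: trout (1), dives (1), near (1), sleep (1) → 4
Total: 8 + 3 + 4 = 15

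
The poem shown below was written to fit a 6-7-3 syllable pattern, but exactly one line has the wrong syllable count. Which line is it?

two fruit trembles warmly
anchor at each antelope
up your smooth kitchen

Line 1: "two fruit trembles warmly": 1+1+2+2 = 6 ✓
Line 2: "anchor at each antelope": 2+1+1+3 = 7 ✓
Line 3: "up your smooth kitchen": 1+1+1+2 = 5 (expected 3)

The third line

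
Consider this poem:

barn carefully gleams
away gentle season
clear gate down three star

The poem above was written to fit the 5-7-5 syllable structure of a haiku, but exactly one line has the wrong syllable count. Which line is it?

Line 2

Line 1: "barn carefully gleams": 1+3+1 = 5 ✓
Line 2: "away gentle season": 2+2+2 = 6 (expected 7)
Line 3: "clear gate down three star": 1+1+1+1+1 = 5 ✓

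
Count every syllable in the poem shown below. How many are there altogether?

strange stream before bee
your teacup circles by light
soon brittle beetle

Line 1: strange(1) + stream(1) + before(2) + bee(1) = 5
Line 2: your(1) + teacup(2) + circles(2) + by(1) + light(1) = 7
Line 3: soon(1) + brittle(2) + beetle(2) = 5
Total: 5 + 7 + 5 = 17

17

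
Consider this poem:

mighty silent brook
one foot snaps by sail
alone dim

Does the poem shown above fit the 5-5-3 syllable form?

Line 1: "mighty silent brook": 2+2+1 = 5 ✓
Line 2: "one foot snaps by sail": 1+1+1+1+1 = 5 ✓
Line 3: "alone dim": 2+1 = 3 ✓

Yes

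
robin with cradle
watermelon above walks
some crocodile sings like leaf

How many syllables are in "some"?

1

"some" has 1 syllable.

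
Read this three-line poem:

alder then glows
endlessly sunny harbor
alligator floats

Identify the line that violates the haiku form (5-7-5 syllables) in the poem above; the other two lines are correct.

Line 1: alder (2), then (1), glows (1) → 4 (expected 5)
Line 2: endlessly (3), sunny (2), harbor (2) → 7 ✓
Line 3: alligator (4), floats (1) → 5 ✓

Line 1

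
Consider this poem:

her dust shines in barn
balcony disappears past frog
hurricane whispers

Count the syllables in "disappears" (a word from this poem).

3

"disappears" has 3 syllables.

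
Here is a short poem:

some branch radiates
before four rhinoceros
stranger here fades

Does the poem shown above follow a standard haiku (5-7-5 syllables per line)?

Line 1: some(1) + branch(1) + radiates(3) = 5 ✓
Line 2: before(2) + four(1) + rhinoceros(4) = 7 ✓
Line 3: stranger(2) + here(1) + fades(1) = 4 (expected 5)

No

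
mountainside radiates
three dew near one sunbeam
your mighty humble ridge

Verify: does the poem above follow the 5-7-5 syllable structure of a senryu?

Line 1: mountainside (3), radiates (3) → 6 (expected 5)
Line 2: three (1), dew (1), near (1), one (1), sunbeam (2) → 6 (expected 7)
Line 3: your (1), mighty (2), humble (2), ridge (1) → 6 (expected 5)

No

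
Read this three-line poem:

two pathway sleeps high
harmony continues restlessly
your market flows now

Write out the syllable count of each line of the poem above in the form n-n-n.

Line 1: two (1), pathway (2), sleeps (1), high (1) → 5
Line 2: harmony (3), continues (3), restlessly (3) → 9
Line 3: your (1), market (2), flows (1), now (1) → 5

5-9-5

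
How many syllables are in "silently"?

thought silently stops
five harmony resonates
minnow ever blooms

3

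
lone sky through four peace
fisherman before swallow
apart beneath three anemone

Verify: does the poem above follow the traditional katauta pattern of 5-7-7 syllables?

No

Line 1: lone (1), sky (1), through (1), four (1), peace (1) → 5 ✓
Line 2: fisherman (3), before (2), swallow (2) → 7 ✓
Line 3: apart (2), beneath (2), three (1), anemone (4) → 9 (expected 7)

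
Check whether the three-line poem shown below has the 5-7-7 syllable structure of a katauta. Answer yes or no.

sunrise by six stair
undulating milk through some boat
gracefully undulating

Line 1: sunrise(2) + by(1) + six(1) + stair(1) = 5 ✓
Line 2: undulating(4) + milk(1) + through(1) + some(1) + boat(1) = 8 (expected 7)
Line 3: gracefully(3) + undulating(4) = 7 ✓

No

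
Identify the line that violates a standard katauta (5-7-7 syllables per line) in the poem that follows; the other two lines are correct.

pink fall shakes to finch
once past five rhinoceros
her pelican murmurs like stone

Line 3

Line 1: "pink fall shakes to finch": 1+1+1+1+1 = 5 ✓
Line 2: "once past five rhinoceros": 1+1+1+4 = 7 ✓
Line 3: "her pelican murmurs like stone": 1+3+2+1+1 = 8 (expected 7)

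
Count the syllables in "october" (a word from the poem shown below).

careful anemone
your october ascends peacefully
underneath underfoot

3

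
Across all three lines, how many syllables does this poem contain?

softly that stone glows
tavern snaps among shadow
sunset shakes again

17

Line 1: softly(2) + that(1) + stone(1) + glows(1) = 5
Line 2: tavern(2) + snaps(1) + among(2) + shadow(2) = 7
Line 3: sunset(2) + shakes(1) + again(2) = 5
Total: 5 + 7 + 5 = 17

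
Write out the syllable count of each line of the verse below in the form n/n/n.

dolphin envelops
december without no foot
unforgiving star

5/7/5

Line 1: dolphin(2) + envelops(3) = 5
Line 2: december(3) + without(2) + no(1) + foot(1) = 7
Line 3: unforgiving(4) + star(1) = 5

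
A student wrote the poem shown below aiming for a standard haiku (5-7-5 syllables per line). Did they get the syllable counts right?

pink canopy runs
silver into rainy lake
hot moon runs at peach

Yes

Line 1: "pink canopy runs": 1+3+1 = 5 ✓
Line 2: "silver into rainy lake": 2+2+2+1 = 7 ✓
Line 3: "hot moon runs at peach": 1+1+1+1+1 = 5 ✓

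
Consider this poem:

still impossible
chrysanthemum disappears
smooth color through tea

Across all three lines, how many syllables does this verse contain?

17

Line 1: "still impossible": 1+4 = 5
Line 2: "chrysanthemum disappears": 4+3 = 7
Line 3: "smooth color through tea": 1+2+1+1 = 5
Total: 5 + 7 + 5 = 17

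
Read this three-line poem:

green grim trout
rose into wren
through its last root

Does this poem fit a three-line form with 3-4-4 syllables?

Line 1: green (1), grim (1), trout (1) → 3 ✓
Line 2: rose (1), into (2), wren (1) → 4 ✓
Line 3: through (1), its (1), last (1), root (1) → 4 ✓

Yes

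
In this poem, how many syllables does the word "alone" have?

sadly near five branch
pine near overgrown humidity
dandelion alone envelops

2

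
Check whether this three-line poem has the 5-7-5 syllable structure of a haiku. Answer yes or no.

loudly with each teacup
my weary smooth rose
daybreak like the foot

Line 1: loudly(2) + with(1) + each(1) + teacup(2) = 6 (expected 5)
Line 2: my(1) + weary(2) + smooth(1) + rose(1) = 5 (expected 7)
Line 3: daybreak(2) + like(1) + the(1) + foot(1) = 5 ✓

No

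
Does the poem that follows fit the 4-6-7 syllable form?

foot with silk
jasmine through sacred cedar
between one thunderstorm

No

Line 1: foot(1) + with(1) + silk(1) = 3 (expected 4)
Line 2: jasmine(2) + through(1) + sacred(2) + cedar(2) = 7 (expected 6)
Line 3: between(2) + one(1) + thunderstorm(3) = 6 (expected 7)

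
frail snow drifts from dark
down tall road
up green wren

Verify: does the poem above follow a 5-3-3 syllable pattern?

Yes

Line 1: frail(1) + snow(1) + drifts(1) + from(1) + dark(1) = 5 ✓
Line 2: down(1) + tall(1) + road(1) = 3 ✓
Line 3: up(1) + green(1) + wren(1) = 3 ✓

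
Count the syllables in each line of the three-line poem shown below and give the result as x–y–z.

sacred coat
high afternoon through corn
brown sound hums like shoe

Line 1: "sacred coat": 2+1 = 3
Line 2: "high afternoon through corn": 1+3+1+1 = 6
Line 3: "brown sound hums like shoe": 1+1+1+1+1 = 5

3–6–5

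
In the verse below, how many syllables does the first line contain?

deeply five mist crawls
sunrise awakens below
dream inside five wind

5

The first line: deeply (2), five (1), mist (1), crawls (1) → 5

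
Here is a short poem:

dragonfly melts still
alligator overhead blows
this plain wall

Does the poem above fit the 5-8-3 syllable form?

Line 1: "dragonfly melts still": 3+1+1 = 5 ✓
Line 2: "alligator overhead blows": 4+3+1 = 8 ✓
Line 3: "this plain wall": 1+1+1 = 3 ✓

Yes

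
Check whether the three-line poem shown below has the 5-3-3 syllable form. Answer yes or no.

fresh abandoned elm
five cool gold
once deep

Line 1: "fresh abandoned elm": 1+3+1 = 5 ✓
Line 2: "five cool gold": 1+1+1 = 3 ✓
Line 3: "once deep": 1+1 = 2 (expected 3)

No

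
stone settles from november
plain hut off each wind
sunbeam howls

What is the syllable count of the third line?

3

The third line: sunbeam (2), howls (1) → 3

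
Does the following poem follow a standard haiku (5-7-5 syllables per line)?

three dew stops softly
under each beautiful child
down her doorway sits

Yes

Line 1: three (1), dew (1), stops (1), softly (2) → 5 ✓
Line 2: under (2), each (1), beautiful (3), child (1) → 7 ✓
Line 3: down (1), her (1), doorway (2), sits (1) → 5 ✓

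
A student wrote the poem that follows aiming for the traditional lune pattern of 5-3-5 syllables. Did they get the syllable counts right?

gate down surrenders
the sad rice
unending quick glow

Yes

Line 1: gate (1), down (1), surrenders (3) → 5 ✓
Line 2: the (1), sad (1), rice (1) → 3 ✓
Line 3: unending (3), quick (1), glow (1) → 5 ✓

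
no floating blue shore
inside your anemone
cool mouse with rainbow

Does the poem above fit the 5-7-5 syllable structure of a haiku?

Line 1: "no floating blue shore": 1+2+1+1 = 5 ✓
Line 2: "inside your anemone": 2+1+4 = 7 ✓
Line 3: "cool mouse with rainbow": 1+1+1+2 = 5 ✓

Yes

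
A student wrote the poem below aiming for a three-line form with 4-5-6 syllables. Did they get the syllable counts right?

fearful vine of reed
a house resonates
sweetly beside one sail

No

Line 1: "fearful vine of reed": 2+1+1+1 = 5 (expected 4)
Line 2: "a house resonates": 1+1+3 = 5 ✓
Line 3: "sweetly beside one sail": 2+2+1+1 = 6 ✓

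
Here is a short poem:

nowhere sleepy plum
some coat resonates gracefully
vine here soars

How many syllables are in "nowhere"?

2

"nowhere" has 2 syllables.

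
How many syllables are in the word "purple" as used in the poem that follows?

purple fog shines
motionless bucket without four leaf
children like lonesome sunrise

2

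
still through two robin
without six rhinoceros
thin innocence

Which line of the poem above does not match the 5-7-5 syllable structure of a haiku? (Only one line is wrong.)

Line 1: "still through two robin": 1+1+1+2 = 5 ✓
Line 2: "without six rhinoceros": 2+1+4 = 7 ✓
Line 3: "thin innocence": 1+3 = 4 (expected 5)

The third line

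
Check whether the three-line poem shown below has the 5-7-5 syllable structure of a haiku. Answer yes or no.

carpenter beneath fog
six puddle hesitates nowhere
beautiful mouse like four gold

Line 1: "carpenter beneath fog": 3+2+1 = 6 (expected 5)
Line 2: "six puddle hesitates nowhere": 1+2+3+2 = 8 (expected 7)
Line 3: "beautiful mouse like four gold": 3+1+1+1+1 = 7 (expected 5)

No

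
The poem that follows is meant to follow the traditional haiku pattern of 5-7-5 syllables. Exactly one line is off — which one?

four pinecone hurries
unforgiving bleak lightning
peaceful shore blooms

Line 3

Line 1: four (1), pinecone (2), hurries (2) → 5 ✓
Line 2: unforgiving (4), bleak (1), lightning (2) → 7 ✓
Line 3: peaceful (2), shore (1), blooms (1) → 4 (expected 5)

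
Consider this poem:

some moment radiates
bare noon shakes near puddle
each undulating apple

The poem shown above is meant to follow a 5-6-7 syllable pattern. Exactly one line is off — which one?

Line 1: some (1), moment (2), radiates (3) → 6 (expected 5)
Line 2: bare (1), noon (1), shakes (1), near (1), puddle (2) → 6 ✓
Line 3: each (1), undulating (4), apple (2) → 7 ✓

Line 1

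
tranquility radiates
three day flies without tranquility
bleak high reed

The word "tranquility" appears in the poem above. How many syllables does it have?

4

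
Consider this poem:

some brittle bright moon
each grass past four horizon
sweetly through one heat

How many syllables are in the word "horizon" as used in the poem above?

"horizon" has 3 syllables.

3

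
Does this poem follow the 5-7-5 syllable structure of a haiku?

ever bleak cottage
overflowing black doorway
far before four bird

Line 1: ever(2) + bleak(1) + cottage(2) = 5 ✓
Line 2: overflowing(4) + black(1) + doorway(2) = 7 ✓
Line 3: far(1) + before(2) + four(1) + bird(1) = 5 ✓

Yes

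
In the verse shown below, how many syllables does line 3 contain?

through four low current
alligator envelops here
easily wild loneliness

Line 3: easily(3) + wild(1) + loneliness(3) = 7

7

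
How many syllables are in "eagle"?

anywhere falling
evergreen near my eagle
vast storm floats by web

"eagle" has 2 syllables.

2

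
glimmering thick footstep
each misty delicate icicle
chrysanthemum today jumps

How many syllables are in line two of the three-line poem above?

9

Line two: each(1) + misty(2) + delicate(3) + icicle(3) = 9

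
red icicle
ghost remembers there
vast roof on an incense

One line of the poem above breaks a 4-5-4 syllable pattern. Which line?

Line 3

Line 1: "red icicle": 1+3 = 4 ✓
Line 2: "ghost remembers there": 1+3+1 = 5 ✓
Line 3: "vast roof on an incense": 1+1+1+1+2 = 6 (expected 4)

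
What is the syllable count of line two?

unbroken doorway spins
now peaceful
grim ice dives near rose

3

Line two: "now peaceful": 1+2 = 3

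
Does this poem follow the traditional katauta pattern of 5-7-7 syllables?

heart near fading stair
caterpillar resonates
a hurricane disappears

Line 1: "heart near fading stair": 1+1+2+1 = 5 ✓
Line 2: "caterpillar resonates": 4+3 = 7 ✓
Line 3: "a hurricane disappears": 1+3+3 = 7 ✓

Yes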